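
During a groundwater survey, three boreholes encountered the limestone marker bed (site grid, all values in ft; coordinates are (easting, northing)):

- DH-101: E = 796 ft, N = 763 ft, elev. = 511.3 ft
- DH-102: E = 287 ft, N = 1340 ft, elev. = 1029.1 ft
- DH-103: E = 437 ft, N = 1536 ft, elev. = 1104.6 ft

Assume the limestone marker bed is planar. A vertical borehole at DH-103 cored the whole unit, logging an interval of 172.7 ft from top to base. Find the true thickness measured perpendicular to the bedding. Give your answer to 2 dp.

141.72 ft

Two edge vectors: DH-101→DH-102 = (-509, 577, 517.8), DH-101→DH-103 = (-359, 773, 593.3).
Normal n = (DH-101→DH-102) × (DH-101→DH-103) = (-57925.3, 116099.5, -186314).
So ∂z/∂E = −n_x/n_z = −0.31090 and ∂z/∂N = −n_y/n_z = 0.62314.
|∇z| = √(a²+b²) = 0.69639, so dip δ = arctan(0.69639) = 34.85°.
True thickness = vertical thickness × cos δ = 172.7 × cos 34.85° = 141.72 ft.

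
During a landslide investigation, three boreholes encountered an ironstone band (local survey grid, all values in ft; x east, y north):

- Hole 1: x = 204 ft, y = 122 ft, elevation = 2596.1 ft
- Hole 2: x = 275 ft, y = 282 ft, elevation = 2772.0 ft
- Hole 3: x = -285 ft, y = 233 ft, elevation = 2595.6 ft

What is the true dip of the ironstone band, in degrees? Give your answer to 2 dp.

45.68°

Two edge vectors: Hole 1→Hole 2 = (71, 160, 175.9), Hole 1→Hole 3 = (-489, 111, -0.5).
Normal n = (Hole 1→Hole 2) × (Hole 1→Hole 3) = (-19604.9, -85979.6, 86121).
So ∂z/∂x = −n_x/n_z = 0.22764 and ∂z/∂y = −n_y/n_z = 0.99836.
Gradient magnitude |∇z| = √(a² + b²) = √(0.05182 + 0.99672) = 1.02398.
True dip = arctan(1.02398) = 45.68°, dipping toward SSW (azimuth ≈ 193°).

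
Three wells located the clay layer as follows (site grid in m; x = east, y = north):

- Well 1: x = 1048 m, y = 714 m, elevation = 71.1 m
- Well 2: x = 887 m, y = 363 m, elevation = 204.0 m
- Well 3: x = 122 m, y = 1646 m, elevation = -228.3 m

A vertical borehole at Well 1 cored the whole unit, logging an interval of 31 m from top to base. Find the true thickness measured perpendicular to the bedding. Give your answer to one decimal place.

Two edge vectors: Well 1→Well 2 = (-161, -351, 132.9), Well 1→Well 3 = (-926, 932, -299.4).
Normal n = (Well 1→Well 2) × (Well 1→Well 3) = (-18773.4, -171268.8, -475078).
So ∂z/∂x = −n_x/n_z = −0.03952 and ∂z/∂y = −n_y/n_z = −0.36051.
|∇z| = √(a²+b²) = 0.36267, so dip δ = arctan(0.36267) = 19.93°.
True thickness = vertical thickness × cos δ = 31 × cos 19.93° = 29.1 m.

29.1 m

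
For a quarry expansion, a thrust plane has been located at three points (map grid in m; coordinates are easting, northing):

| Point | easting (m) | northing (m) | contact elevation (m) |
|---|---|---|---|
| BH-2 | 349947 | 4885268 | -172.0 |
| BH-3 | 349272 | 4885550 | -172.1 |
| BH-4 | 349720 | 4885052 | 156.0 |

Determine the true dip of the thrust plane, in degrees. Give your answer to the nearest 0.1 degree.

Two edge vectors: BH-2→BH-3 = (-675, 282, -0.1), BH-2→BH-4 = (-227, -216, 328).
Normal n = (BH-2→BH-3) × (BH-2→BH-4) = (92474.4, 221422.7, 209814).
So ∂z/∂easting = −n_x/n_z = −0.44074 and ∂z/∂northing = −n_y/n_z = −1.05533.
Gradient magnitude |∇z| = √(a² + b²) = √(0.19426 + 1.11372) = 1.14367.
True dip = arctan(1.14367) = 48.8°, dipping toward NNE (azimuth ≈ 023°).

48.8°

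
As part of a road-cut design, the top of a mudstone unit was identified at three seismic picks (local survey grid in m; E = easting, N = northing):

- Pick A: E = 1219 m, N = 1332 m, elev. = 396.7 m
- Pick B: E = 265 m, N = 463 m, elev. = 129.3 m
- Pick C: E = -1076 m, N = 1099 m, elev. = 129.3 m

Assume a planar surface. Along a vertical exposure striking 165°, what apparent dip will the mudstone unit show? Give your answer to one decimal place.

Let the plane be z = a·E + b·N + c.
Pick B−Pick A: −954a − 869b = −267.4;  Pick C−Pick A: −2295a − 233b = −267.4.
Solving gives a = 0.09597, b = 0.20235.
Unit vector along 165° is (sin 165°, cos 165°) = (0.2588, -0.9659).
Slope in that direction = a·(0.2588) + b·(-0.9659) = −0.17062.
Apparent dip = arctan|0.17062| = 9.7° (true dip is 12.6°, so apparent ≤ true as expected).

9.7°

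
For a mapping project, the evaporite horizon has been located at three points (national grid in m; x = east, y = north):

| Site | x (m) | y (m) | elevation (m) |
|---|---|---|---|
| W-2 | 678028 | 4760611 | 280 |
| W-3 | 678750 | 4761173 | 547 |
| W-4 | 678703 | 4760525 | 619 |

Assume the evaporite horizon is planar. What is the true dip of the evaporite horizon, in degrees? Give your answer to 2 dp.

26.80°

Two edge vectors: W-2→W-3 = (722, 562, 267), W-2→W-4 = (675, -86, 339).
Normal n = (W-2→W-3) × (W-2→W-4) = (213480, -64533, -441442).
So ∂z/∂x = −n_x/n_z = 0.48360 and ∂z/∂y = −n_y/n_z = −0.14619.
Gradient magnitude |∇z| = √(a² + b²) = √(0.23387 + 0.02137) = 0.50521.
True dip = arctan(0.50521) = 26.80°, dipping toward WNW (azimuth ≈ 287°).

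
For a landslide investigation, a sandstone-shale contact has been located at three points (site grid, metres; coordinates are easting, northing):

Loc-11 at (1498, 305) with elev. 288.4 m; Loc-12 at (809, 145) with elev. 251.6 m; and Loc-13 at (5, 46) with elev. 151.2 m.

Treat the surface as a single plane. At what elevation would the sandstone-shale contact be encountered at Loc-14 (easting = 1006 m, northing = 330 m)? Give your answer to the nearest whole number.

Let the plane be z = a·easting + b·northing + c.
Loc-12−Loc-11: −689a − 160b = −36.8;  Loc-13−Loc-11: −1493a − 259b = −137.2.
Solving gives a = 0.20554, b = −0.65512.
Then c = 288.4 − a·1498 − b·305 = 180.31.
At (1006, 330): z = 206.8 − 216.2 + 180.31 = 170.9 m.

171 m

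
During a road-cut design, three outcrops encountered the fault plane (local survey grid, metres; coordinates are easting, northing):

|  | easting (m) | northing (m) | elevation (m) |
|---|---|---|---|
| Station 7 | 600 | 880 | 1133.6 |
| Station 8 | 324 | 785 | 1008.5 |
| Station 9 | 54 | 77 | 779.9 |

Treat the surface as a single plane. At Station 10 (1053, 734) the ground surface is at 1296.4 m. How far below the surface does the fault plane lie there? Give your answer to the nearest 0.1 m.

Let the plane be z = a·easting + b·northing + c.
Station 8−Station 7: −276a − 95b = −125.1;  Station 9−Station 7: −546a − 803b = −353.7.
Solving gives a = 0.393818, b = 0.172696.
Then c = 1133.6 − a·600 − b·880 = 745.34.
At (1053, 734): z_contact = 414.69 + 126.76 + 745.34 = 1286.79 m.
Depth below ground = 1296.4 − 1286.79 = 9.6 m.

9.6 m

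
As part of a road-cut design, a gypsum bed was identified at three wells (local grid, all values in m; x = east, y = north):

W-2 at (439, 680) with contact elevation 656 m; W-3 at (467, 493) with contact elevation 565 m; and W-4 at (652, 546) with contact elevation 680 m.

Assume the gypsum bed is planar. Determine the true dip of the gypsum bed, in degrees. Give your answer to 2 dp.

35.87°

Two edge vectors: W-2→W-3 = (28, -187, -91), W-2→W-4 = (213, -134, 24).
Normal n = (W-2→W-3) × (W-2→W-4) = (-16682, -20055, 36079).
So ∂z/∂x = −n_x/n_z = 0.46237 and ∂z/∂y = −n_y/n_z = 0.55586.
Gradient magnitude |∇z| = √(a² + b²) = √(0.21379 + 0.30898) = 0.72303.
True dip = arctan(0.72303) = 35.87°, dipping toward SW (azimuth ≈ 220°).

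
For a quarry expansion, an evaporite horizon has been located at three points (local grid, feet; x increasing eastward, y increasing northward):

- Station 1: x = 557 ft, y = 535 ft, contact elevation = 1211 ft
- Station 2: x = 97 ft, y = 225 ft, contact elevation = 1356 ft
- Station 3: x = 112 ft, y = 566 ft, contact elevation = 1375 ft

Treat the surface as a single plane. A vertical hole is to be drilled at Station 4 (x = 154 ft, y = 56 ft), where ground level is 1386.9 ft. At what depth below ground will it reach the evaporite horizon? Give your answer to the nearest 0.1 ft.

63.7 ft

Two edge vectors: Station 1→Station 2 = (-460, -310, 145), Station 1→Station 3 = (-445, 31, 164).
Normal n = (Station 1→Station 2) × (Station 1→Station 3) = (-55335, 10915, -152210).
So ∂z/∂x = −n_x/n_z = −0.36354 and ∂z/∂y = −n_y/n_z = 0.07171.
Intercept c from Station 1: 1211 + 202.49 − 38.36 = 1375.13.
At (154, 56): z_contact = −55.99 + 4.02 + 1375.13 = 1323.16 ft.
Depth below ground = 1386.9 − 1323.16 = 63.7 ft.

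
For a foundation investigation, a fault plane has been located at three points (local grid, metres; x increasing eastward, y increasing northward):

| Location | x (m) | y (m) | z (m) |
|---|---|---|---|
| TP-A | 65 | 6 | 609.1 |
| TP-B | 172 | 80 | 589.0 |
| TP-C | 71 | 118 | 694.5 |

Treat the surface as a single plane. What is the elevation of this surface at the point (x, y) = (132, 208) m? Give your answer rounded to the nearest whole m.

721 m

Let the plane be z = a·x + b·y + c.
TP-B−TP-A: 107a + 74b = −20.1;  TP-C−TP-A: 6a + 112b = 85.4.
Solving gives a = −0.74270, b = 0.80229.
Then c = 609.1 − a·65 − b·6 = 652.56.
At (132, 208): z = −98.0 + 166.9 + 652.56 = 721.4 m.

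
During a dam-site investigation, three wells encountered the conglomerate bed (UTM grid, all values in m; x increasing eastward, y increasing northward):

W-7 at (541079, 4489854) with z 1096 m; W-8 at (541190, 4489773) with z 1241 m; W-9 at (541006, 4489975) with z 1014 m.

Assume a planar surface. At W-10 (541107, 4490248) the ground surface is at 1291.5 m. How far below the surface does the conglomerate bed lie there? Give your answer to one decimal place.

Two edge vectors: W-7→W-8 = (111, -81, 145), W-7→W-9 = (-73, 121, -82).
Normal n = (W-7→W-8) × (W-7→W-9) = (-10903, -1483, 7518).
So ∂z/∂x = −n_x/n_z = 1.450252727 and ∂z/∂y = −n_y/n_z = 0.197259910.
Intercept c from W-7: 1096 − 784701.30 − 885668.19 = −1669273.49.
At (541107, 4490248): z_contact = 784741.90 + 885745.91 − 1669273.49 = 1214.33 m.
Depth below ground = 1291.5 − 1214.33 = 77.2 m.

77.2 m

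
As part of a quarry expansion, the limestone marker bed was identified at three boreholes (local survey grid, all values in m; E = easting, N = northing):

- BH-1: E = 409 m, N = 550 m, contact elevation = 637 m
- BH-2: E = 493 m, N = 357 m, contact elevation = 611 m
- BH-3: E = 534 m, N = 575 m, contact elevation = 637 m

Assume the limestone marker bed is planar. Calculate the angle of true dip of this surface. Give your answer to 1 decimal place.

7.2°

Let the plane be z = a·E + b·N + c.
BH-2−BH-1: 84a − 193b = −26;  BH-3−BH-1: 125a + 25b = 0.
Solving gives a = −0.02479, b = 0.12393.
Gradient magnitude |∇z| = √(a² + b²) = √(0.00061 + 0.01536) = 0.12638.
True dip = arctan(0.12638) = 7.2°, dipping toward SSE (azimuth ≈ 169°).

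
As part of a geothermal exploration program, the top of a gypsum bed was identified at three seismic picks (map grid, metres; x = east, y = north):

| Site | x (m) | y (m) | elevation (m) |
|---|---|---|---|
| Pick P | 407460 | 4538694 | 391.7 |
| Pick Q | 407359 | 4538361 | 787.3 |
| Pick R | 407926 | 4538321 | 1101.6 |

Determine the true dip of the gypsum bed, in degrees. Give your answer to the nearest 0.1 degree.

54.6°

Let the plane be z = a·x + b·y + c.
Pick Q−Pick P: −101a − 333b = 395.6;  Pick R−Pick P: 466a − 373b = 709.9.
Solving gives a = 0.46066, b = −1.32771.
Gradient magnitude |∇z| = √(a² + b²) = √(0.21220 + 1.76280) = 1.40535.
True dip = arctan(1.40535) = 54.6°, dipping toward NNW (azimuth ≈ 341°).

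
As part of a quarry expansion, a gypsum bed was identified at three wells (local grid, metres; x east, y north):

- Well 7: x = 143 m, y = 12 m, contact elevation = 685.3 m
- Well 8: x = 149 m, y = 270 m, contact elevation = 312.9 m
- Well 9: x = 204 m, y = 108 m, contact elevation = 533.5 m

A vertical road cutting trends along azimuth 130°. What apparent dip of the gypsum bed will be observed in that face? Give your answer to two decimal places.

Two edge vectors: Well 7→Well 8 = (6, 258, -372.4), Well 7→Well 9 = (61, 96, -151.8).
Normal n = (Well 7→Well 8) × (Well 7→Well 9) = (-3414, -21805.6, -15162).
So ∂z/∂x = −n_x/n_z = −0.22517 and ∂z/∂y = −n_y/n_z = −1.43817.
Unit vector along 130° is (sin 130°, cos 130°) = (0.7660, -0.6428).
Slope in that direction = a·(0.7660) + b·(-0.6428) = 0.75195.
Apparent dip = arctan|0.75195| = 36.94° (true dip is 55.5°, so apparent ≤ true as expected).

36.94°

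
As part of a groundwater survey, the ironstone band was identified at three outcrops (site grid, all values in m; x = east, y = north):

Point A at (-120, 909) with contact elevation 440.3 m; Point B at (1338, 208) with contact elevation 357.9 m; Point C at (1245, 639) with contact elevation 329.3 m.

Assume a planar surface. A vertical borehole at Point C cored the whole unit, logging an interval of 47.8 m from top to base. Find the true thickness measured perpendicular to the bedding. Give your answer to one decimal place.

47.4 m

Two edge vectors: Point A→Point B = (1458, -701, -82.4), Point A→Point C = (1365, -270, -111).
Normal n = (Point A→Point B) × (Point A→Point C) = (55563, 49362, 563205).
So ∂z/∂x = −n_x/n_z = −0.09866 and ∂z/∂y = −n_y/n_z = −0.08764.
|∇z| = √(a²+b²) = 0.13196, so dip δ = arctan(0.13196) = 7.52°.
True thickness = vertical thickness × cos δ = 47.8 × cos 7.52° = 47.4 m.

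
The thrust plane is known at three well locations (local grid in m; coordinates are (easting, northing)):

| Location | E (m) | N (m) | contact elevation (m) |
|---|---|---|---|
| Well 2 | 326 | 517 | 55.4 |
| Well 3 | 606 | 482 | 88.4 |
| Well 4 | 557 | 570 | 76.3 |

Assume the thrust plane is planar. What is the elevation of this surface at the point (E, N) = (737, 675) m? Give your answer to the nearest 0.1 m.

Two edge vectors: Well 2→Well 3 = (280, -35, 33), Well 2→Well 4 = (231, 53, 20.9).
Normal n = (Well 2→Well 3) × (Well 2→Well 4) = (-2480.5, 1771, 22925).
So ∂z/∂E = −n_x/n_z = 0.10820 and ∂z/∂N = −n_y/n_z = −0.07725.
Intercept c from Well 2: 55.4 − 35.27 + 39.94 = 60.07.
At (737, 675): z = 79.7 − 52.1 + 60.07 = 87.7 m.

87.7 m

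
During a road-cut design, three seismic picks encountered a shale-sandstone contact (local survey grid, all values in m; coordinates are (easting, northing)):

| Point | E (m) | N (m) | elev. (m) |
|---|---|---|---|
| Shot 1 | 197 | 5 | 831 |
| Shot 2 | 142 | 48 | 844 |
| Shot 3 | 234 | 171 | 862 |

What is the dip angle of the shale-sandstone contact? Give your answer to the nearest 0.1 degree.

12.3°

Two edge vectors: Shot 1→Shot 2 = (-55, 43, 13), Shot 1→Shot 3 = (37, 166, 31).
Normal n = (Shot 1→Shot 2) × (Shot 1→Shot 3) = (-825, 2186, -10721).
So ∂z/∂E = −n_x/n_z = −0.07695 and ∂z/∂N = −n_y/n_z = 0.20390.
Gradient magnitude |∇z| = √(a² + b²) = √(0.00592 + 0.04157) = 0.21794.
True dip = arctan(0.21794) = 12.3°, dipping toward SSE (azimuth ≈ 159°).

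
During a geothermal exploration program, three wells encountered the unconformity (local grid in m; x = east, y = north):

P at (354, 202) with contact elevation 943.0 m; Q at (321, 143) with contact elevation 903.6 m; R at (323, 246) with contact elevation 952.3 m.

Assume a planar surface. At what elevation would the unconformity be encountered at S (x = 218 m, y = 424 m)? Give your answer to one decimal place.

Let the plane be z = a·x + b·y + c.
Q−P: −33a − 59b = −39.4;  R−P: −31a + 44b = 9.3.
Solving gives a = 0.36114, b = 0.46580.
Then c = 943 − a·354 − b·202 = 721.06.
At (218, 424): z = 78.7 + 197.5 + 721.06 = 997.3 m.

997.3 m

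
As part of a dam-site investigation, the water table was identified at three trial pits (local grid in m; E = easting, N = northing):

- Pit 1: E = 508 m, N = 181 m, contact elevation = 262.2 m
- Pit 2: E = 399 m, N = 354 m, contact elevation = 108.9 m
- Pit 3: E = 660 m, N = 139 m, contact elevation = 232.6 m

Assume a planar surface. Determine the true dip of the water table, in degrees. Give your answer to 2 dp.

Let the plane be z = a·E + b·N + c.
Pit 2−Pit 1: −109a + 173b = −153.3;  Pit 3−Pit 1: 152a − 42b = −29.6.
Solving gives a = −0.53225, b = −1.22148.
Gradient magnitude |∇z| = √(a² + b²) = √(0.28329 + 1.49200) = 1.33240.
True dip = arctan(1.33240) = 53.11°, dipping toward NNE (azimuth ≈ 024°).

53.11°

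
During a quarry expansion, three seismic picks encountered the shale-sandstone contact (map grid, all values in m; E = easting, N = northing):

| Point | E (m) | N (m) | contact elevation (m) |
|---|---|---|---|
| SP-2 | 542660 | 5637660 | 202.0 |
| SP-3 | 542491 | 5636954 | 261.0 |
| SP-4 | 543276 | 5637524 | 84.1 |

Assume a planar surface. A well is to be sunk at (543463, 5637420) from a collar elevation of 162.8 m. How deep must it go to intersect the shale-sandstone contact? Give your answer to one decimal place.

Let the plane be z = a·E + b·N + c.
SP-3−SP-2: −169a − 706b = 59;  SP-4−SP-2: 616a − 136b = −117.9.
Solving gives a = −0.199312920, b = −0.035858522.
Then c = 202 − a·542660 − b·5637660 = 310519.30.
At (543463, 5637420): z_contact = −108319.20 − 202149.55 + 310519.30 = 50.56 m.
Depth below ground = 162.8 − 50.56 = 112.2 m.

112.2 m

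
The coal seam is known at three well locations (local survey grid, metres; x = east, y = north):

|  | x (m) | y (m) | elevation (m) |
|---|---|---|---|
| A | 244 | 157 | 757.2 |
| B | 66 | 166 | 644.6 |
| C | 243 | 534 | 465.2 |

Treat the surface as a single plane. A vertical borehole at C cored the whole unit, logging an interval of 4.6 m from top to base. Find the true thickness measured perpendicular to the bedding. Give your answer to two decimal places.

Let the plane be z = a·x + b·y + c.
B−A: −178a + 9b = −112.6;  C−A: −1a + 377b = −292.
Solving gives a = 0.59350, b = −0.77296.
|∇z| = √(a²+b²) = 0.97453, so dip δ = arctan(0.97453) = 44.26°.
True thickness = vertical thickness × cos δ = 4.6 × cos 44.26° = 3.29 m.

3.29 m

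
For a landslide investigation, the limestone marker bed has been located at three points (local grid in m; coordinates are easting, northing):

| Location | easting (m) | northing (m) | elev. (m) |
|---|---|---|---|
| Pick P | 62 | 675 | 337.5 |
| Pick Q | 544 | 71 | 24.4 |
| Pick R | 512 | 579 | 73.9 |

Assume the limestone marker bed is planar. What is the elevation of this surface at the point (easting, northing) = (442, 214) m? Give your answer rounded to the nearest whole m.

92 m

Two edge vectors: Pick P→Pick Q = (482, -604, -313.1), Pick P→Pick R = (450, -96, -263.6).
Normal n = (Pick P→Pick Q) × (Pick P→Pick R) = (129156.8, -13839.8, 225528).
So ∂z/∂easting = −n_x/n_z = −0.57269 and ∂z/∂northing = −n_y/n_z = 0.06137.
Intercept c from Pick P: 337.5 + 35.51 − 41.42 = 331.58.
At (442, 214): z = −253.1 + 13.1 + 331.58 = 91.6 m.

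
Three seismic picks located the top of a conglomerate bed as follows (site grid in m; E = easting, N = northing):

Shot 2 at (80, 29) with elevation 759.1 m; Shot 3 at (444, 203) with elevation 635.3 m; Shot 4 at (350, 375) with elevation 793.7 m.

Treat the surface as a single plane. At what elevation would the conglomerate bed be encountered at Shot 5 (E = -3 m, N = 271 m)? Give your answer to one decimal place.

Two edge vectors: Shot 2→Shot 3 = (364, 174, -123.8), Shot 2→Shot 4 = (270, 346, 34.6).
Normal n = (Shot 2→Shot 3) × (Shot 2→Shot 4) = (48855.2, -46020.4, 78964).
So ∂z/∂E = −n_x/n_z = −0.61870 and ∂z/∂N = −n_y/n_z = 0.58280.
Intercept c from Shot 2: 759.1 + 49.50 − 16.90 = 791.69.
At (-3, 271): z = 1.9 + 157.9 + 791.69 = 951.5 m.

951.5 m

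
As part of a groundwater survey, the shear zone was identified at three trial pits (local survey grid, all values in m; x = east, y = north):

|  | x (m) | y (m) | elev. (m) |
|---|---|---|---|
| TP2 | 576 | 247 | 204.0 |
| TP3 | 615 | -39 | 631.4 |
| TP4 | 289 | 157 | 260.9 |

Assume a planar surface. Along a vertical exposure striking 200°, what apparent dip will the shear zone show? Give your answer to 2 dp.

52.05°

Let the plane be z = a·x + b·y + c.
TP3−TP2: 39a − 286b = 427.4;  TP4−TP2: −287a − 90b = 56.9.
Solving gives a = 0.25928, b = −1.45905.
Unit vector along 200° is (sin 200°, cos 200°) = (-0.3420, -0.9397).
Slope in that direction = a·(-0.3420) + b·(-0.9397) = 1.28238.
Apparent dip = arctan|1.28238| = 52.05° (true dip is 56.0°, so apparent ≤ true as expected).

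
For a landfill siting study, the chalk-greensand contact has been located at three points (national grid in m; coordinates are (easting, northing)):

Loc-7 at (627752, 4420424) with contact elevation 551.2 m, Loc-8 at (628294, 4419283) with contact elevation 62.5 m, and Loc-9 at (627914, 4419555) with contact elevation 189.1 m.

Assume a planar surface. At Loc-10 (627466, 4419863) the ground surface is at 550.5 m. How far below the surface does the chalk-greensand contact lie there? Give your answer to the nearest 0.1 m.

Let the plane be z = a·E + b·N + c.
Loc-8−Loc-7: 542a − 1141b = −488.7;  Loc-9−Loc-7: 162a − 869b = −362.1.
Solving gives a = −0.040272439, b = 0.409178210.
Then c = 551.2 − a·627752 − b·4420424 = −1782908.88.
At (627466, 4419863): z_contact = −25269.59 + 1808511.63 − 1782908.88 = 333.17 m.
Depth below ground = 550.5 − 333.17 = 217.3 m.

217.3 m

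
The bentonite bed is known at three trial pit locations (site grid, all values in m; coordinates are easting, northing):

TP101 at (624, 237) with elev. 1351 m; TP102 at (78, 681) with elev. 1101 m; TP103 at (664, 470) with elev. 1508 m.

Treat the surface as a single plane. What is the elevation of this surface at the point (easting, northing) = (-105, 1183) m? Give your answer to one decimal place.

1201.7 m

Two edge vectors: TP101→TP102 = (-546, 444, -250), TP101→TP103 = (40, 233, 157).
Normal n = (TP101→TP102) × (TP101→TP103) = (127958, 75722, -144978).
So ∂z/∂easting = −n_x/n_z = 0.882603 and ∂z/∂northing = −n_y/n_z = 0.522300.
Intercept c from TP101: 1351 − 550.74 − 123.79 = 676.47.
At (-105, 1183): z = −92.7 + 617.9 + 676.47 = 1201.7 m.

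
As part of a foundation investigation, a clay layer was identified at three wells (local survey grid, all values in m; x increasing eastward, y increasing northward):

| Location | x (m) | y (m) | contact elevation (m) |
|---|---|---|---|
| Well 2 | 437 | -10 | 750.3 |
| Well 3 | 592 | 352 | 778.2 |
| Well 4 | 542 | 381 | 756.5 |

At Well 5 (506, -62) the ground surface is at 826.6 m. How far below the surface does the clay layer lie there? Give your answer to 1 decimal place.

45.3 m

Two edge vectors: Well 2→Well 3 = (155, 362, 27.9), Well 2→Well 4 = (105, 391, 6.2).
Normal n = (Well 2→Well 3) × (Well 2→Well 4) = (-8664.5, 1968.5, 22595).
So ∂z/∂x = −n_x/n_z = 0.38347 and ∂z/∂y = −n_y/n_z = −0.08712.
Intercept c from Well 2: 750.3 − 167.58 − 0.87 = 581.85.
At (506, -62): z_contact = 194.04 + 5.40 + 581.85 = 781.29 m.
Depth below ground = 826.6 − 781.29 = 45.3 m.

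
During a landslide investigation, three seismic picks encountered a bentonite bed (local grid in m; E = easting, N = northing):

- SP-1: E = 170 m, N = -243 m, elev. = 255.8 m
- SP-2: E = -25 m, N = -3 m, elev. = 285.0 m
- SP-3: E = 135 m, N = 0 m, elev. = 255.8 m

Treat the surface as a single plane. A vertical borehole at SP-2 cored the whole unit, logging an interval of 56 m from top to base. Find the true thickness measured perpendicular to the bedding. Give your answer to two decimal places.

Let the plane be z = a·E + b·N + c.
SP-2−SP-1: −195a + 240b = 29.2;  SP-3−SP-1: −35a + 243b = 0.
Solving gives a = −0.18201, b = −0.02622.
|∇z| = √(a²+b²) = 0.18389, so dip δ = arctan(0.18389) = 10.42°.
True thickness = vertical thickness × cos δ = 56 × cos 10.42° = 55.08 m.

55.08 m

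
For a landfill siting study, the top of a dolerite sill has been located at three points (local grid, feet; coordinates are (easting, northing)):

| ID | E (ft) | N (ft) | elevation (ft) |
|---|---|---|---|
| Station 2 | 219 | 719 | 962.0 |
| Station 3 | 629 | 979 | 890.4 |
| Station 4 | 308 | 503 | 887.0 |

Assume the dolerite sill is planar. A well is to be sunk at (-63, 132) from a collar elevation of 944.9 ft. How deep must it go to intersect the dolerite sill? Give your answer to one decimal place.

Two edge vectors: Station 2→Station 3 = (410, 260, -71.6), Station 2→Station 4 = (89, -216, -75).
Normal n = (Station 2→Station 3) × (Station 2→Station 4) = (-34965.6, 24377.6, -111700).
So ∂z/∂E = −n_x/n_z = −0.31303 and ∂z/∂N = −n_y/n_z = 0.21824.
Intercept c from Station 2: 962 + 68.55 − 156.92 = 873.64.
At (-63, 132): z_contact = 19.72 + 28.81 + 873.64 = 922.17 ft.
Depth below ground = 944.9 − 922.17 = 22.7 ft.

22.7 ft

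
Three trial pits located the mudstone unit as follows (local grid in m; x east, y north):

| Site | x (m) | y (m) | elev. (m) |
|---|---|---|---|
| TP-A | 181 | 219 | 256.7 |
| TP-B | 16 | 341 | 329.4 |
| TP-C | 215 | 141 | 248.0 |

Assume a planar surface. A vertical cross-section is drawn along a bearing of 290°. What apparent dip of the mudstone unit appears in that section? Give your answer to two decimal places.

Let the plane be z = a·x + b·y + c.
TP-B−TP-A: −165a + 122b = 72.7;  TP-C−TP-A: 34a − 78b = −8.7.
Solving gives a = −0.52846, b = −0.11881.
Unit vector along 290° is (sin 290°, cos 290°) = (-0.9397, 0.3420).
Slope in that direction = a·(-0.9397) + b·(0.3420) = 0.45595.
Apparent dip = arctan|0.45595| = 24.51° (true dip is 28.4°, so apparent ≤ true as expected).

24.51°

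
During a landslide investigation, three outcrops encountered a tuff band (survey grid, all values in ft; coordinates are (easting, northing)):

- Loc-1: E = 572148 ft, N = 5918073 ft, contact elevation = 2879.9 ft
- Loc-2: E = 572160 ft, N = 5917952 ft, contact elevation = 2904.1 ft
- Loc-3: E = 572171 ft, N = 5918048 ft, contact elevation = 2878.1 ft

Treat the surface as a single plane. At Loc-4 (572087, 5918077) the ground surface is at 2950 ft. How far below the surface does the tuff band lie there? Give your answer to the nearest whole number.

Let the plane be z = a·E + b·N + c.
Loc-2−Loc-1: 12a − 121b = 24.2;  Loc-3−Loc-1: 23a − 25b = −1.8.
Solving gives a = −0.33137334, b = −0.23286347.
Then c = 2879.9 − a·572148 − b·5918073 = 1570577.52.
At (572087, 5918077): z_contact = −189574.4 − 1378104.0 + 1570577.52 = 2899.2 ft.
Depth below ground = 2950 − 2899.2 = 51 ft.

51 ft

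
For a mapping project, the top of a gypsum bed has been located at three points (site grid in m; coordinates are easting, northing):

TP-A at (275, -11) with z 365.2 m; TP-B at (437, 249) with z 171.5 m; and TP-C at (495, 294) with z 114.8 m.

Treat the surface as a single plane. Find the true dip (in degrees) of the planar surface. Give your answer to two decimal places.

39.25°

Let the plane be z = a·easting + b·northing + c.
TP-B−TP-A: 162a + 260b = −193.7;  TP-C−TP-A: 220a + 305b = −250.4.
Solving gives a = −0.77349, b = −0.26306.
Gradient magnitude |∇z| = √(a² + b²) = √(0.59829 + 0.06920) = 0.81700.
True dip = arctan(0.81700) = 39.25°, dipping toward ENE (azimuth ≈ 071°).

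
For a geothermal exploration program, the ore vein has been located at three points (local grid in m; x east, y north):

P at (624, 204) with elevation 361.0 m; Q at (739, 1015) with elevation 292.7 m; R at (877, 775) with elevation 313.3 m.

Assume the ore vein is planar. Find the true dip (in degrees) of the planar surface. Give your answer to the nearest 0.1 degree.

4.8°

Two edge vectors: P→Q = (115, 811, -68.3), P→R = (253, 571, -47.7).
Normal n = (P→Q) × (P→R) = (314.6, -11794.4, -139518).
So ∂z/∂x = −n_x/n_z = 0.00225 and ∂z/∂y = −n_y/n_z = −0.08454.
Gradient magnitude |∇z| = √(a² + b²) = √(0.00001 + 0.00715) = 0.08457.
True dip = arctan(0.08457) = 4.8°, dipping toward N (azimuth ≈ 358°).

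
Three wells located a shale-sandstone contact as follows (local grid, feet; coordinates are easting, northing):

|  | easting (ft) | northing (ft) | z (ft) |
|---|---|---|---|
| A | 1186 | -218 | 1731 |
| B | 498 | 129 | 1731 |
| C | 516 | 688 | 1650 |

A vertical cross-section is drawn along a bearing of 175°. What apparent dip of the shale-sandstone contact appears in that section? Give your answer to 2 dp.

Two edge vectors: A→B = (-688, 347, 0), A→C = (-670, 906, -81).
Normal n = (A→B) × (A→C) = (-28107, -55728, -390838).
So ∂z/∂easting = −n_x/n_z = −0.07191 and ∂z/∂northing = −n_y/n_z = −0.14259.
Unit vector along 175° is (sin 175°, cos 175°) = (0.0872, -0.9962).
Slope in that direction = a·(0.0872) + b·(-0.9962) = 0.13578.
Apparent dip = arctan|0.13578| = 7.73° (true dip is 9.1°, so apparent ≤ true as expected).

7.73°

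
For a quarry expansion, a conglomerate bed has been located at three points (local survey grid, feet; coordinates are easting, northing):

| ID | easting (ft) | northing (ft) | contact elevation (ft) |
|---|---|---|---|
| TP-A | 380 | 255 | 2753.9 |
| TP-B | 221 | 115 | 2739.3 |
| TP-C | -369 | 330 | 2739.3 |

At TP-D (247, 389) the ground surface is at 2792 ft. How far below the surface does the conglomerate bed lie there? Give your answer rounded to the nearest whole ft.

Two edge vectors: TP-A→TP-B = (-159, -140, -14.6), TP-A→TP-C = (-749, 75, -14.6).
Normal n = (TP-A→TP-B) × (TP-A→TP-C) = (3139, 8614, -116785).
So ∂z/∂easting = −n_x/n_z = 0.02688 and ∂z/∂northing = −n_y/n_z = 0.07376.
Intercept c from TP-A: 2753.9 − 10.21 − 18.81 = 2724.88.
At (247, 389): z_contact = 6.6 + 28.7 + 2724.88 = 2760.2 ft.
Depth below ground = 2792 − 2760.2 = 32 ft.

32 ft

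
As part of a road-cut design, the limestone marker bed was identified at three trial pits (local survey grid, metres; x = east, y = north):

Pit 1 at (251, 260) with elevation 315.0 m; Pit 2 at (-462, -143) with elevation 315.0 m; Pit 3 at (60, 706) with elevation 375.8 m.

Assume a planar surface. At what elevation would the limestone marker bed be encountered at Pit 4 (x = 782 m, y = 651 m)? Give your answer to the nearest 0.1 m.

Let the plane be z = a·x + b·y + c.
Pit 2−Pit 1: −713a − 403b = 0;  Pit 3−Pit 1: −191a + 446b = 60.8.
Solving gives a = −0.06204, b = 0.10976.
Then c = 315 − a·251 − b·260 = 302.03.
At (782, 651): z = −48.5 + 71.5 + 302.03 = 325.0 m.

325.0 m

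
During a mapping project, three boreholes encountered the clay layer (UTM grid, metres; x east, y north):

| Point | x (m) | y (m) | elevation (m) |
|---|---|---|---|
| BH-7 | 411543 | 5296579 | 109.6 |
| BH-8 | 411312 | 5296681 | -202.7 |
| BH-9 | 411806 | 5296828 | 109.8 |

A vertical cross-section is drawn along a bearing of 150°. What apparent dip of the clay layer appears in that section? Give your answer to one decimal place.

Let the plane be z = a·x + b·y + c.
BH-8−BH-7: −231a + 102b = −312.3;  BH-9−BH-7: 263a + 249b = 0.2.
Solving gives a = 0.92220, b = −0.97325.
Unit vector along 150° is (sin 150°, cos 150°) = (0.5000, -0.8660).
Slope in that direction = a·(0.5000) + b·(-0.8660) = 1.30396.
Apparent dip = arctan|1.30396| = 52.5° (true dip is 53.3°, so apparent ≤ true as expected).

52.5°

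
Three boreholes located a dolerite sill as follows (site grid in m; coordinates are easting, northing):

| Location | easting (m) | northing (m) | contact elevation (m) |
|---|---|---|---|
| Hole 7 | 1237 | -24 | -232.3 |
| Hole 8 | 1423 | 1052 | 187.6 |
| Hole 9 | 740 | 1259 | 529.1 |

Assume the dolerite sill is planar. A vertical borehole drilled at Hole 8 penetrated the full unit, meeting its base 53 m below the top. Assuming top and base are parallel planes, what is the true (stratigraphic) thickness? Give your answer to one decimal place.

45.8 m

Two edge vectors: Hole 7→Hole 8 = (186, 1076, 419.9), Hole 7→Hole 9 = (-497, 1283, 761.4).
Normal n = (Hole 7→Hole 8) × (Hole 7→Hole 9) = (280534.7, -350310.7, 773410).
So ∂z/∂easting = −n_x/n_z = −0.36272 and ∂z/∂northing = −n_y/n_z = 0.45294.
|∇z| = √(a²+b²) = 0.58028, so dip δ = arctan(0.58028) = 30.13°.
True thickness = vertical thickness × cos δ = 53 × cos 30.13° = 45.8 m.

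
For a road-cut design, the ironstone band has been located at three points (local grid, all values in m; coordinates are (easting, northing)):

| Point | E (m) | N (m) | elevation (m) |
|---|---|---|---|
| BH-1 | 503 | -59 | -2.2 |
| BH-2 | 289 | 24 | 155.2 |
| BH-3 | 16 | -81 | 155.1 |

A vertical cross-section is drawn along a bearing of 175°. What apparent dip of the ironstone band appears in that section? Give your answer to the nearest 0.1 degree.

Let the plane be z = a·E + b·N + c.
BH-2−BH-1: −214a + 83b = 157.4;  BH-3−BH-1: −487a − 22b = 157.3.
Solving gives a = −0.36603, b = 0.95264.
Unit vector along 175° is (sin 175°, cos 175°) = (0.0872, -0.9962).
Slope in that direction = a·(0.0872) + b·(-0.9962) = −0.98091.
Apparent dip = arctan|0.98091| = 44.4° (true dip is 45.6°, so apparent ≤ true as expected).

44.4°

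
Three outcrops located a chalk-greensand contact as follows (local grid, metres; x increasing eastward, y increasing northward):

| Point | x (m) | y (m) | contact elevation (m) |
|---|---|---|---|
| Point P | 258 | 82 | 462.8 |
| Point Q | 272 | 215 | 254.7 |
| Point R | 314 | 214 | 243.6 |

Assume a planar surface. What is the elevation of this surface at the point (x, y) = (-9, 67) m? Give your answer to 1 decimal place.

566.1 m

Let the plane be z = a·x + b·y + c.
Point Q−Point P: 14a + 133b = −208.1;  Point R−Point P: 56a + 132b = −219.2.
Solving gives a = −0.30079, b = −1.53300.
Then c = 462.8 − a·258 − b·82 = 666.11.
At (-9, 67): z = 2.7 − 102.7 + 666.11 = 566.1 m.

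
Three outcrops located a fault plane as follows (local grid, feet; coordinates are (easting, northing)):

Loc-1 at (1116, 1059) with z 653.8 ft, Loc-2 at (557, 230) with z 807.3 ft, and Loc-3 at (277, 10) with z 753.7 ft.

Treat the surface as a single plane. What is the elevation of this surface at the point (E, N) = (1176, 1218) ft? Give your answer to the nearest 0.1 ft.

590.5 ft

Two edge vectors: Loc-1→Loc-2 = (-559, -829, 153.5), Loc-1→Loc-3 = (-839, -1049, 99.9).
Normal n = (Loc-1→Loc-2) × (Loc-1→Loc-3) = (78204.4, -72942.4, -109140).
So ∂z/∂E = −n_x/n_z = 0.716551 and ∂z/∂N = −n_y/n_z = −0.668338.
Intercept c from Loc-1: 653.8 − 799.67 + 707.77 = 561.90.
At (1176, 1218): z = 842.7 − 814.0 + 561.90 = 590.5 ft.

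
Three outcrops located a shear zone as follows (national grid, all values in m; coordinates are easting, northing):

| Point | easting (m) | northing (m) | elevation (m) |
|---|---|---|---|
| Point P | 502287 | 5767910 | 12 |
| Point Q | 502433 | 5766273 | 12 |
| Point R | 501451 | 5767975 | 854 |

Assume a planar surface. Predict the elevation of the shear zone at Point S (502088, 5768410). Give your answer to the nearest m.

Two edge vectors: Point P→Point Q = (146, -1637, 0), Point P→Point R = (-836, 65, 842).
Normal n = (Point P→Point Q) × (Point P→Point R) = (-1378354, -122932, -1359042).
So ∂z/∂easting = −n_x/n_z = −1.01421001 and ∂z/∂northing = −n_y/n_z = −0.09045489.
Intercept c from Point P: 12 + 509424.50 + 521735.69 = 1031172.19.
At (502088, 5768410): z = −509222.7 − 521780.9 + 1031172.19 = 168.6 m.

169 m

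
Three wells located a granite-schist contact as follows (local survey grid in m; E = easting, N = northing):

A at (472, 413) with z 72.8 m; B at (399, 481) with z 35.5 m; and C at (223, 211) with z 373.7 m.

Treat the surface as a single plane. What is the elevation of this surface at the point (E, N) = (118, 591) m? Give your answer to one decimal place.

41.6 m

Let the plane be z = a·E + b·N + c.
B−A: −73a + 68b = −37.3;  C−A: −249a − 202b = 300.9.
Solving gives a = −0.40806, b = −0.98660.
Then c = 72.8 − a·472 − b·413 = 672.87.
At (118, 591): z = −48.2 − 583.1 + 672.87 = 41.6 m.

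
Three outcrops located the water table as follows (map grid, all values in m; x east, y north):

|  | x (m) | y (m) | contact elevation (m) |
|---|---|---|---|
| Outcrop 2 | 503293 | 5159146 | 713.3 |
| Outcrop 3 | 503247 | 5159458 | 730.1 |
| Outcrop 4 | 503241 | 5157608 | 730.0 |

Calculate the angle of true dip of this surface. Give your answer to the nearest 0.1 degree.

19.6°

Two edge vectors: Outcrop 2→Outcrop 3 = (-46, 312, 16.8), Outcrop 2→Outcrop 4 = (-52, -1538, 16.7).
Normal n = (Outcrop 2→Outcrop 3) × (Outcrop 2→Outcrop 4) = (31048.8, -105.4, 86972).
So ∂z/∂x = −n_x/n_z = −0.35700 and ∂z/∂y = −n_y/n_z = 0.00121.
Gradient magnitude |∇z| = √(a² + b²) = √(0.12745 + 0.00000) = 0.35700.
True dip = arctan(0.35700) = 19.6°, dipping toward E (azimuth ≈ 090°).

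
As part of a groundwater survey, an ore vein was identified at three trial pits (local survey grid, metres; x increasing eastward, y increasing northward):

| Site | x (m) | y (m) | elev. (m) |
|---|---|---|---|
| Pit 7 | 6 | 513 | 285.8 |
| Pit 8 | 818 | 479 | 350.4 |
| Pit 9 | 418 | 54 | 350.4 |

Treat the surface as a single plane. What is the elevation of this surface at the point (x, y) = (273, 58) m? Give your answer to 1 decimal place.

339.0 m

Let the plane be z = a·x + b·y + c.
Pit 8−Pit 7: 812a − 34b = 64.6;  Pit 9−Pit 7: 412a − 459b = 64.6.
Solving gives a = 0.07654, b = −0.07204.
Then c = 285.8 − a·6 − b·513 = 322.30.
At (273, 58): z = 20.9 − 4.2 + 322.30 = 339.0 m.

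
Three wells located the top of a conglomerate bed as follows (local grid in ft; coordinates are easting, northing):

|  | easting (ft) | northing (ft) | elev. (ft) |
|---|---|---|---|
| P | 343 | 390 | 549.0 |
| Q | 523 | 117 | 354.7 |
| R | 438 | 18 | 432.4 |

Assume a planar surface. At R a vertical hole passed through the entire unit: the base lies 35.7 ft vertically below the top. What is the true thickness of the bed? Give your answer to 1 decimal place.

Let the plane be z = a·easting + b·northing + c.
Q−P: 180a − 273b = −194.3;  R−P: 95a − 372b = −116.6.
Solving gives a = −0.98593, b = 0.06166.
|∇z| = √(a²+b²) = 0.98786, so dip δ = arctan(0.98786) = 44.65°.
True thickness = vertical thickness × cos δ = 35.7 × cos 44.65° = 25.4 ft.

25.4 ft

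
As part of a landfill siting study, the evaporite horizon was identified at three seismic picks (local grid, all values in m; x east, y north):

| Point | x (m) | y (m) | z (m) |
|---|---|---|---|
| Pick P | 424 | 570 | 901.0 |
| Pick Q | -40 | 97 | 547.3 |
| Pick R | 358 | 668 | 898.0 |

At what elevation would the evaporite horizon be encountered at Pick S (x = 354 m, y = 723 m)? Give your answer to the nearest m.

912 m

Let the plane be z = a·x + b·y + c.
Pick Q−Pick P: −464a − 473b = −353.7;  Pick R−Pick P: −66a + 98b = −3.
Solving gives a = 0.47049, b = 0.28625.
Then c = 901 − a·424 − b·570 = 538.35.
At (354, 723): z = 166.6 + 207.0 + 538.35 = 911.9 m.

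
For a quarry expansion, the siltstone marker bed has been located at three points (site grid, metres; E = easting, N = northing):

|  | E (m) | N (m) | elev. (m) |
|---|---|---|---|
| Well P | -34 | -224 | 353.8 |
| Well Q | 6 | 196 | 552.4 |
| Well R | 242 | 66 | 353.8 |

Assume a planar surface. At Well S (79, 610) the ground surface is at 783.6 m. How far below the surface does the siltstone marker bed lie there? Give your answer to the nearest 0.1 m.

54.0 m

Let the plane be z = a·E + b·N + c.
Well Q−Well P: 40a + 420b = 198.6;  Well R−Well P: 276a + 290b = 0.
Solving gives a = −0.55209, b = 0.52544.
Then c = 353.8 − a·-34 − b·-224 = 452.73.
At (79, 610): z_contact = −43.62 + 320.52 + 452.73 = 729.63 m.
Depth below ground = 783.6 − 729.63 = 54.0 m.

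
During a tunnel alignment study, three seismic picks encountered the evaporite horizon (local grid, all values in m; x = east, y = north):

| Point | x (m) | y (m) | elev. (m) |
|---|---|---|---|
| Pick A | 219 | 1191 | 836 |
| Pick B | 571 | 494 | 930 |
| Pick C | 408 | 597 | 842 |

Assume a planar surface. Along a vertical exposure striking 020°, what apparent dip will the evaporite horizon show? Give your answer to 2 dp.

Two edge vectors: Pick A→Pick B = (352, -697, 94), Pick A→Pick C = (189, -594, 6).
Normal n = (Pick A→Pick B) × (Pick A→Pick C) = (51654, 15654, -77355).
So ∂z/∂x = −n_x/n_z = 0.66775 and ∂z/∂y = −n_y/n_z = 0.20237.
Unit vector along 020° is (sin 20°, cos 20°) = (0.3420, 0.9397).
Slope in that direction = a·(0.3420) + b·(0.9397) = 0.41855.
Apparent dip = arctan|0.41855| = 22.71° (true dip is 34.9°, so apparent ≤ true as expected).

22.71°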